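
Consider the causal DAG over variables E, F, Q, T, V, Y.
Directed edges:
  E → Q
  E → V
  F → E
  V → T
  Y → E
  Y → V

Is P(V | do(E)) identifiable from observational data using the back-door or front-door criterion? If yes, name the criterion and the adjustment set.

desc(E)\{E}={Q,T,V}; candidates ⊆ {F,Y}.
size 0: {}; under {} E still reaches {F,T,V,Y} ∋ V.
{Y}: E⊥V given {Y} in G with E→· removed — back-door holds.
P(V|do(E)) = Σ_{Y} P(V|E,Y)·P(Y).

P(V|do(E)): backdoor, adjust for {Y}.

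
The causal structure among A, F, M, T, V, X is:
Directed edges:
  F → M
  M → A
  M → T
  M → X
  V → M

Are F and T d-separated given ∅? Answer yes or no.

Bayes-Ball from F | ∅ reaches {A,M,T,X}.
T ∈ reach(F|∅) ⇒ F ⊥̸ T | ∅.

No — F and T are d-connected given ∅.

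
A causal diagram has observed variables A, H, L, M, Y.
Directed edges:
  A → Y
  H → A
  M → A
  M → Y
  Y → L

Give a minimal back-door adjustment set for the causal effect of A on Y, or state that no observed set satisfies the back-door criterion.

desc(A)\{A}={L,Y}; candidates ⊆ {H,M}.
size 0: {}; under {} A still reaches {H,L,M,Y} ∋ Y.
{M}: A⊥Y given {M} in G with A→· removed — back-door holds.

A→Y: minimal back-door set {M}.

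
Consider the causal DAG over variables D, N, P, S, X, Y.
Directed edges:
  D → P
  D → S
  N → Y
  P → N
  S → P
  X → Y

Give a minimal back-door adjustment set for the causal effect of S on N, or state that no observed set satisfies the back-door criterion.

S→N: minimal back-door set {D}.

desc(S)\{S}={N,P,Y}; candidates ⊆ {D,X}.
size 0: {}; under {} S still reaches {D,N,P,Y} ∋ N.
{D}: S⊥N given {D} in G with S→· removed — back-door holds.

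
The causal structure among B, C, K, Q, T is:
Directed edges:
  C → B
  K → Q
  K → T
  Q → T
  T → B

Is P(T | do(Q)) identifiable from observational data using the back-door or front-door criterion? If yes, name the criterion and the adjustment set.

P(T|do(Q)): backdoor, adjust for {K}.

desc(Q)\{Q}={B,T}; candidates ⊆ {C,K}.
size 0: {}; under {} Q still reaches {B,K,T} ∋ T.
{K}: Q⊥T given {K} in G with Q→· removed — back-door holds.
P(T|do(Q)) = Σ_{K} P(T|Q,K)·P(K).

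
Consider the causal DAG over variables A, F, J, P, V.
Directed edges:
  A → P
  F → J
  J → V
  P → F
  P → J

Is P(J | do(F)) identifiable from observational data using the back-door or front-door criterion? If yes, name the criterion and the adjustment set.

P(J|do(F)): backdoor, adjust for {P}.

desc(F)\{F}={J,V}; candidates ⊆ {A,P}.
size 0: {}; under {} F still reaches {A,J,P,V} ∋ J.
{P}: F⊥J given {P} in G with F→· removed — back-door holds.
P(J|do(F)) = Σ_{P} P(J|F,P)·P(P).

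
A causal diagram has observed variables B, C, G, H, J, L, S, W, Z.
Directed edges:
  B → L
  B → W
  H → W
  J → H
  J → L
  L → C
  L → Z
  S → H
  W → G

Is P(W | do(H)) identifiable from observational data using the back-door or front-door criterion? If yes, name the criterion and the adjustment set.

desc(H)\{H}={G,W}; candidates ⊆ {B,C,J,L,S,Z}.
∅: H⊥W given ∅ in G with H→· removed — back-door holds.
P(W|do(H)) = P(W|H) — no adjustment needed.

P(W|do(H)): backdoor, adjust for ∅.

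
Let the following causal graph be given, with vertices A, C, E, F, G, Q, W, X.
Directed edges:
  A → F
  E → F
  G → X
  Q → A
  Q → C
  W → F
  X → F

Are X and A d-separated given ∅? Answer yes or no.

Bayes-Ball from X | ∅ reaches {F,G}.
A ∉ reach(X|∅) ⇒ X ⊥ A | ∅.

Yes — X ⊥ A | ∅.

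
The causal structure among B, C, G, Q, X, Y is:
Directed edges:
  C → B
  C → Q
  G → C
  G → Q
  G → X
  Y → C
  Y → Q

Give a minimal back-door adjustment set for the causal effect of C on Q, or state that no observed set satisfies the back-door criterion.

desc(C)\{C}={B,Q}; candidates ⊆ {G,X,Y}.
size 0: {}; under {} C still reaches {G,Q,X,Y} ∋ Q.
size 1: {G}, {X}, {Y}; under {G} C still reaches {Q,Y} ∋ Q.
{G,Y}: C⊥Q given {G,Y} in G with C→· removed — back-door holds.

C→Q: minimal back-door set {G, Y}.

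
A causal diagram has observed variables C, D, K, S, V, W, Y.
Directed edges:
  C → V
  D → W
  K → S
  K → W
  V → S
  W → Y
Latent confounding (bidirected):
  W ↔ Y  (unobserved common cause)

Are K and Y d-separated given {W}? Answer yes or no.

Bayes-Ball from K | {W} reaches {D,S,Y}.
Y ∈ reach(K|{W}) ⇒ K ⊥̸ Y | {W}.

No — K and Y are d-connected given {W}.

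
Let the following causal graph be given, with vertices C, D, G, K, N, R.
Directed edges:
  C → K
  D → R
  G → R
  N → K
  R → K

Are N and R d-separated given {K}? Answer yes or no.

Bayes-Ball from N | {K} reaches {C,D,G,R}.
R ∈ reach(N|{K}) ⇒ N ⊥̸ R | {K}.

No — N and R are d-connected given {K}.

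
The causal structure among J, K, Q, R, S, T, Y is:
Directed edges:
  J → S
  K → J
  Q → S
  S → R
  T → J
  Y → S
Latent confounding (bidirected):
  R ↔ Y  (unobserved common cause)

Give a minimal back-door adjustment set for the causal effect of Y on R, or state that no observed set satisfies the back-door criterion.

Y→R: no observed back-door set.

desc(Y)\{Y}={R,S}; candidates ⊆ {J,K,Q,T}.
Y↔R: latent back-door arc(s) into Y.
size 0: {}; under {} Y still reaches {R} ∋ R.
size 1: {J}, {K}, {Q} …(+1); under {J} Y still reaches {R} ∋ R.
size 2: {J,K}, {J,Q}, {J,T} …(+3); under {J,K} Y still reaches {R} ∋ R.
Y↔R cannot be blocked by any observed set — no back-door set.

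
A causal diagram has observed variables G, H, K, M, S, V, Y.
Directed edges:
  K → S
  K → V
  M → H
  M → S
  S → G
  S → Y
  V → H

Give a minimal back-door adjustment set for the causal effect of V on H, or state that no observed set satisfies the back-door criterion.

desc(V)\{V}={H}; candidates ⊆ {G,K,M,S,Y}.
∅: V⊥H given ∅ in G with V→· removed — back-door holds.

V→H: minimal back-door set ∅.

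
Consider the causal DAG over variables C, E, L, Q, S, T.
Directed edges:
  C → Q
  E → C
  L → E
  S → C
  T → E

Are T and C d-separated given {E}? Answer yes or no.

Yes — T ⊥ C | {E}.

Bayes-Ball from T | {E} reaches {L}.
C ∉ reach(T|{E}) ⇒ T ⊥ C | {E}.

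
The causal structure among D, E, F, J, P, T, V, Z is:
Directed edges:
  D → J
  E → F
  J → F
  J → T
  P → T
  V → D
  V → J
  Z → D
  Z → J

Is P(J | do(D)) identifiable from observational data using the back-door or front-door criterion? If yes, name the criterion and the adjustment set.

desc(D)\{D}={F,J,T}; candidates ⊆ {E,P,V,Z}.
size 0: {}; under {} D still reaches {F,J,T,V,Z} ∋ J.
size 1: {E}, {P}, {V} …(+1); under {E} D still reaches {F,J,T,V,Z} ∋ J.
{V,Z}: D⊥J given {V,Z} in G with D→· removed — back-door holds.
P(J|do(D)) = Σ_{V,Z} P(J|D,V,Z)·P(V,Z).

P(J|do(D)): backdoor, adjust for {V, Z}.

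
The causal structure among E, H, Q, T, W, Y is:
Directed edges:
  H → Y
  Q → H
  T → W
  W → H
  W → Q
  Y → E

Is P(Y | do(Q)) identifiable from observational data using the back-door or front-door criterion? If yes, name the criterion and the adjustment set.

P(Y|do(Q)): backdoor, adjust for {W}.

desc(Q)\{Q}={E,H,Y}; candidates ⊆ {T,W}.
size 0: {}; under {} Q still reaches {E,H,T,W,Y} ∋ Y.
{W}: Q⊥Y given {W} in G with Q→· removed — back-door holds.
P(Y|do(Q)) = Σ_{W} P(Y|Q,W)·P(W).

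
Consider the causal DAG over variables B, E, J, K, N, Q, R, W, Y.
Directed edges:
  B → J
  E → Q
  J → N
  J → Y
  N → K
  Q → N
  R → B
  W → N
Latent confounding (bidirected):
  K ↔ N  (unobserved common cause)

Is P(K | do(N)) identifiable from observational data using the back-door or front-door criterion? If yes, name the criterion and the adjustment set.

P(K|do(N)): not identifiable (no BD/FD set).

desc(N)\{N}={K}; candidates ⊆ {B,E,J,Q,R,W,Y}.
N↔K: latent back-door arc(s) into N.
size 0: {}; under {} N still reaches {B,E,J,K,Q,R,W,Y} ∋ K.
size 1: {B}, {E}, {J} …(+4); under {B} N still reaches {E,J,K,Q,W,Y} ∋ K.
size 2: {B,E}, {B,J}, {B,Q} …(+18); under {B,E} N still reaches {J,K,Q,W,Y} ∋ K.
N↔K cannot be blocked by any observed set — no back-door set.
No mediator lies on a directed N→…→K path.
Neither criterion identifies P(K|do(N)) in this graph.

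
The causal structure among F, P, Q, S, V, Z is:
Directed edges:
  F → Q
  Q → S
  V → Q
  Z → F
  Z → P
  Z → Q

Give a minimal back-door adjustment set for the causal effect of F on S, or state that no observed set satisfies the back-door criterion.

desc(F)\{F}={Q,S}; candidates ⊆ {P,V,Z}.
size 0: {}; under {} F still reaches {P,Q,S,Z} ∋ S.
{Z}: F⊥S given {Z} in G with F→· removed — back-door holds.

F→S: minimal back-door set {Z}.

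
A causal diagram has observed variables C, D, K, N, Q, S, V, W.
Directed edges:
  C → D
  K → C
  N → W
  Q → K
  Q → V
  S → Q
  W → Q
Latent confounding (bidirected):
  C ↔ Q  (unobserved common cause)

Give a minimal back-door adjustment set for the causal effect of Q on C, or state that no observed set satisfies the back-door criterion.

desc(Q)\{Q}={C,D,K,V}; candidates ⊆ {N,S,W}.
Q↔C: latent back-door arc(s) into Q.
size 0: {}; under {} Q still reaches {C,D,N,S,W} ∋ C.
size 1: {N}, {S}, {W}; under {N} Q still reaches {C,D,S,W} ∋ C.
size 2: {N,S}, {N,W}, {S,W}; under {N,S} Q still reaches {C,D,W} ∋ C.
Q↔C cannot be blocked by any observed set — no back-door set.

Q→C: no observed back-door set.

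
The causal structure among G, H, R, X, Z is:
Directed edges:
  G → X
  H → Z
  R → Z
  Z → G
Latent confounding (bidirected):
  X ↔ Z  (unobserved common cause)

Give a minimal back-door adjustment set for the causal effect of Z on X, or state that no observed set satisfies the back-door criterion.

Z→X: no observed back-door set.

desc(Z)\{Z}={G,X}; candidates ⊆ {H,R}.
Z↔X: latent back-door arc(s) into Z.
size 0: {}; under {} Z still reaches {H,R,X} ∋ X.
size 1: {H}, {R}; under {H} Z still reaches {R,X} ∋ X.
size 2: {H,R}; under {H,R} Z still reaches {X} ∋ X.
Z↔X cannot be blocked by any observed set — no back-door set.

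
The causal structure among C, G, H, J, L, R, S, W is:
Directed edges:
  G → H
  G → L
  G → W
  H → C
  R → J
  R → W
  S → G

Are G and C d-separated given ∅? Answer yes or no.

Bayes-Ball from G | ∅ reaches {C,H,L,S,W}.
C ∈ reach(G|∅) ⇒ G ⊥̸ C | ∅.

No — G and C are d-connected given ∅.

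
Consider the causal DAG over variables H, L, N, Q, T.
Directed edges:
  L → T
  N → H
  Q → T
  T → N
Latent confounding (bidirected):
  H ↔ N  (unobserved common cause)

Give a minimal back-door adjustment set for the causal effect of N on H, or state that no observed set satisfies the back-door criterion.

N→H: no observed back-door set.

desc(N)\{N}={H}; candidates ⊆ {L,Q,T}.
N↔H: latent back-door arc(s) into N.
size 0: {}; under {} N still reaches {H,L,Q,T} ∋ H.
size 1: {L}, {Q}, {T}; under {L} N still reaches {H,Q,T} ∋ H.
size 2: {L,Q}, {L,T}, {Q,T}; under {L,Q} N still reaches {H,T} ∋ H.
N↔H cannot be blocked by any observed set — no back-door set.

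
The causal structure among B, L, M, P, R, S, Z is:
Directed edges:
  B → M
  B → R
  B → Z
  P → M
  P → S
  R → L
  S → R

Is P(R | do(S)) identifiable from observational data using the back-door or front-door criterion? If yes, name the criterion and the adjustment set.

desc(S)\{S}={L,R}; candidates ⊆ {B,M,P,Z}.
∅: S⊥R given ∅ in G with S→· removed — back-door holds.
P(R|do(S)) = P(R|S) — no adjustment needed.

P(R|do(S)): backdoor, adjust for ∅.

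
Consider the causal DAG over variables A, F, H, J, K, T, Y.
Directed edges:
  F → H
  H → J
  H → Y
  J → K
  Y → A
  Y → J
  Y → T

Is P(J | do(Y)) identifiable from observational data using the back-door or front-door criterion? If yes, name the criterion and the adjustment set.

desc(Y)\{Y}={A,J,K,T}; candidates ⊆ {F,H}.
size 0: {}; under {} Y still reaches {F,H,J,K} ∋ J.
{H}: Y⊥J given {H} in G with Y→· removed — back-door holds.
P(J|do(Y)) = Σ_{H} P(J|Y,H)·P(H).

P(J|do(Y)): backdoor, adjust for {H}.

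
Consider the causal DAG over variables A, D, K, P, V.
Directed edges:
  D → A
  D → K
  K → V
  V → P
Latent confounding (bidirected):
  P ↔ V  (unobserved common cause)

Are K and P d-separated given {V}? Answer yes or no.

No — K and P are d-connected given {V}.

Bayes-Ball from K | {V} reaches {A,D,P}.
P ∈ reach(K|{V}) ⇒ K ⊥̸ P | {V}.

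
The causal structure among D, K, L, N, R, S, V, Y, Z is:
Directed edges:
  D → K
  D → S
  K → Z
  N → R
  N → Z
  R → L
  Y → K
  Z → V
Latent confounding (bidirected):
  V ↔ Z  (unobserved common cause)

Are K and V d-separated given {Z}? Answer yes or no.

Bayes-Ball from K | {Z} reaches {D,L,N,R,S,V,Y}.
V ∈ reach(K|{Z}) ⇒ K ⊥̸ V | {Z}.

No — K and V are d-connected given {Z}.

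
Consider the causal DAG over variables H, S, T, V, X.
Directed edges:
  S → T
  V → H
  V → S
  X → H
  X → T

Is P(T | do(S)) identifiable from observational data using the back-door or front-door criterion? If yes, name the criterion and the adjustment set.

desc(S)\{S}={T}; candidates ⊆ {H,V,X}.
∅: S⊥T given ∅ in G with S→· removed — back-door holds.
P(T|do(S)) = P(T|S) — no adjustment needed.

P(T|do(S)): backdoor, adjust for ∅.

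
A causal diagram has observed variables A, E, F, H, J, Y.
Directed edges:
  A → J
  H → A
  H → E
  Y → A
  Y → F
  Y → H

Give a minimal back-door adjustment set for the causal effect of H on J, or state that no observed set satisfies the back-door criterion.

H→J: minimal back-door set {Y}.

desc(H)\{H}={A,E,J}; candidates ⊆ {F,Y}.
size 0: {}; under {} H still reaches {A,F,J,Y} ∋ J.
{Y}: H⊥J given {Y} in G with H→· removed — back-door holds.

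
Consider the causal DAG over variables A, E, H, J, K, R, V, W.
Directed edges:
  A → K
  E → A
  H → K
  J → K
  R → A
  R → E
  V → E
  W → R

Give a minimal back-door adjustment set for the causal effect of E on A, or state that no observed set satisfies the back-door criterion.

E→A: minimal back-door set {R}.

desc(E)\{E}={A,K}; candidates ⊆ {H,J,R,V,W}.
size 0: {}; under {} E still reaches {A,K,R,V,W} ∋ A.
{R}: E⊥A given {R} in G with E→· removed — back-door holds.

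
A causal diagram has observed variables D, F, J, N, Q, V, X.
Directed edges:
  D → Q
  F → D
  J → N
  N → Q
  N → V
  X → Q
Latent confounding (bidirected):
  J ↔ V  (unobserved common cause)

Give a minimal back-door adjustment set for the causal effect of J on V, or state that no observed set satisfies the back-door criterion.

J→V: no observed back-door set.

desc(J)\{J}={N,Q,V}; candidates ⊆ {D,F,X}.
J↔V: latent back-door arc(s) into J.
size 0: {}; under {} J still reaches {V} ∋ V.
size 1: {D}, {F}, {X}; under {D} J still reaches {V} ∋ V.
size 2: {D,F}, {D,X}, {F,X}; under {D,F} J still reaches {V} ∋ V.
J↔V cannot be blocked by any observed set — no back-door set.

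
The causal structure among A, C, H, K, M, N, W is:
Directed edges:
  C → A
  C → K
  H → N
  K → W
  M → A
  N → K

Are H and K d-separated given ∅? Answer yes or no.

No — H and K are d-connected given ∅.

Bayes-Ball from H | ∅ reaches {K,N,W}.
K ∈ reach(H|∅) ⇒ H ⊥̸ K | ∅.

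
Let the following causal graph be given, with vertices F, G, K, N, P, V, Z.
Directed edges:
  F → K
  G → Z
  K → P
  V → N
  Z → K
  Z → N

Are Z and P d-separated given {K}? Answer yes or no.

Yes — Z ⊥ P | {K}.

Bayes-Ball from Z | {K} reaches {F,G,N}.
P ∉ reach(Z|{K}) ⇒ Z ⊥ P | {K}.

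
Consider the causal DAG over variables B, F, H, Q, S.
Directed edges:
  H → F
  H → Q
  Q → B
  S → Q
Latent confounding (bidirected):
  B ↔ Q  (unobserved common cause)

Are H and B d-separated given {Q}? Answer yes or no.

Bayes-Ball from H | {Q} reaches {B,F,S}.
B ∈ reach(H|{Q}) ⇒ H ⊥̸ B | {Q}.

No — H and B are d-connected given {Q}.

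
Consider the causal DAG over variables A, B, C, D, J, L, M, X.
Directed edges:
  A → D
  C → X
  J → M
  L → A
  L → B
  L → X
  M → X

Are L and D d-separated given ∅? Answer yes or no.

Bayes-Ball from L | ∅ reaches {A,B,D,X}.
D ∈ reach(L|∅) ⇒ L ⊥̸ D | ∅.

No — L and D are d-connected given ∅.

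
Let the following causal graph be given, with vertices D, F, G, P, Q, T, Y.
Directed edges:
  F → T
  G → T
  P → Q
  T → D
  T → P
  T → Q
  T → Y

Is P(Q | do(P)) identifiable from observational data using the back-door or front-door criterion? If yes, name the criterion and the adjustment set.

P(Q|do(P)): backdoor, adjust for {T}.

desc(P)\{P}={Q}; candidates ⊆ {D,F,G,T,Y}.
size 0: {}; under {} P still reaches {D,F,G,Q,T,Y} ∋ Q.
{T}: P⊥Q given {T} in G with P→· removed — back-door holds.
P(Q|do(P)) = Σ_{T} P(Q|P,T)·P(T).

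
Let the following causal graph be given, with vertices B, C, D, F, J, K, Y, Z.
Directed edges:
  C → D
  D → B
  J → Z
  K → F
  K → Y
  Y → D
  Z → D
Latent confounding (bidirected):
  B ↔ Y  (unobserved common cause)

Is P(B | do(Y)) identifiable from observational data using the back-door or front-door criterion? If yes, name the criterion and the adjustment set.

P(B|do(Y)): frontdoor, adjust for {D}.

desc(Y)\{Y}={B,D}; candidates ⊆ {C,F,J,K,Z}.
Y↔B: latent back-door arc(s) into Y.
size 0: {}; under {} Y still reaches {B,F,K} ∋ B.
size 1: {C}, {F}, {J} …(+2); under {C} Y still reaches {B,F,K} ∋ B.
size 2: {C,F}, {C,J}, {C,K} …(+7); under {C,F} Y still reaches {B,K} ∋ B.
Y↔B cannot be blocked by any observed set — no back-door set.
{D}: (i) intercepts every directed Y→B path; (ii) no back-door Y→{D}; (iii) {Y} blocks every back-door {D}→B. Front-door holds.
P(B|do(Y)) = Σ_{D} P(D|Y) Σ_{Y'} P(B|D,Y')P(Y').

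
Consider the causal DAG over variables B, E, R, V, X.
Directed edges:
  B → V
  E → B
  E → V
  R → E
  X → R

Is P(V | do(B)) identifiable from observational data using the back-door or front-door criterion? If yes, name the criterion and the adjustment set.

desc(B)\{B}={V}; candidates ⊆ {E,R,X}.
size 0: {}; under {} B still reaches {E,R,V,X} ∋ V.
{E}: B⊥V given {E} in G with B→· removed — back-door holds.
P(V|do(B)) = Σ_{E} P(V|B,E)·P(E).

P(V|do(B)): backdoor, adjust for {E}.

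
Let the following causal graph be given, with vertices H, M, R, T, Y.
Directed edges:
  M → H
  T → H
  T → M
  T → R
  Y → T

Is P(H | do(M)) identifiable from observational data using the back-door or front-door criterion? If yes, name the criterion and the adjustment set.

P(H|do(M)): backdoor, adjust for {T}.

desc(M)\{M}={H}; candidates ⊆ {R,T,Y}.
size 0: {}; under {} M still reaches {H,R,T,Y} ∋ H.
{T}: M⊥H given {T} in G with M→· removed — back-door holds.
P(H|do(M)) = Σ_{T} P(H|M,T)·P(T).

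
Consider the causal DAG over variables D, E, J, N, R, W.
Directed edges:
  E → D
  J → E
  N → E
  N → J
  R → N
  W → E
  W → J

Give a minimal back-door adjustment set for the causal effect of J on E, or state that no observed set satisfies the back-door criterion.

desc(J)\{J}={D,E}; candidates ⊆ {N,R,W}.
size 0: {}; under {} J still reaches {D,E,N,R,W} ∋ E.
size 1: {N}, {R}, {W}; under {N} J still reaches {D,E,W} ∋ E.
{N,W}: J⊥E given {N,W} in G with J→· removed — back-door holds.

J→E: minimal back-door set {N, W}.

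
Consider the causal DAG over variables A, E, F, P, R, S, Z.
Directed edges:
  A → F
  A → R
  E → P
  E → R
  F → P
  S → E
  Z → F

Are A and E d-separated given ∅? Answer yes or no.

Bayes-Ball from A | ∅ reaches {F,P,R}.
E ∉ reach(A|∅) ⇒ A ⊥ E | ∅.

Yes — A ⊥ E | ∅.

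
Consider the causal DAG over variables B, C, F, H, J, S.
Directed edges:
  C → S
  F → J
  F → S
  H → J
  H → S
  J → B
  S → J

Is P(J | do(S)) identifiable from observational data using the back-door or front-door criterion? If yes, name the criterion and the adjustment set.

P(J|do(S)): backdoor, adjust for {F, H}.

desc(S)\{S}={B,J}; candidates ⊆ {C,F,H}.
size 0: {}; under {} S still reaches {B,C,F,H,J} ∋ J.
size 1: {C}, {F}, {H}; under {C} S still reaches {B,F,H,J} ∋ J.
{F,H}: S⊥J given {F,H} in G with S→· removed — back-door holds.
P(J|do(S)) = Σ_{F,H} P(J|S,F,H)·P(F,H).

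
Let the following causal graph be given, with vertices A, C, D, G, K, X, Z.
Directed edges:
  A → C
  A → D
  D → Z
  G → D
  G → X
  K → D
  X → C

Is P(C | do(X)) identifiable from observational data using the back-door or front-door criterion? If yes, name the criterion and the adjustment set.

P(C|do(X)): backdoor, adjust for ∅.

desc(X)\{X}={C}; candidates ⊆ {A,D,G,K,Z}.
∅: X⊥C given ∅ in G with X→· removed — back-door holds.
P(C|do(X)) = P(C|X) — no adjustment needed.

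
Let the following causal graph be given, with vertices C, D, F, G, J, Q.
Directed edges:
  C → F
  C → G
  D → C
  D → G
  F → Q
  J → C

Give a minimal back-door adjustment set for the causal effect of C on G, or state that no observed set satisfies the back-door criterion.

desc(C)\{C}={F,G,Q}; candidates ⊆ {D,J}.
size 0: {}; under {} C still reaches {D,G,J} ∋ G.
{D}: C⊥G given {D} in G with C→· removed — back-door holds.

C→G: minimal back-door set {D}.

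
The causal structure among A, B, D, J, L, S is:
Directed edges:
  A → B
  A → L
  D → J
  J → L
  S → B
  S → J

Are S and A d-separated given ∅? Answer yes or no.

Yes — S ⊥ A | ∅.

Bayes-Ball from S | ∅ reaches {B,J,L}.
A ∉ reach(S|∅) ⇒ S ⊥ A | ∅.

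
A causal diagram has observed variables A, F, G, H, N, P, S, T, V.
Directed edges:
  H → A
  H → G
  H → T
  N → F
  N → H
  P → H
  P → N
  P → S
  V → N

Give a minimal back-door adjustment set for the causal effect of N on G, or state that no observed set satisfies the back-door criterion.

desc(N)\{N}={A,F,G,H,T}; candidates ⊆ {P,S,V}.
size 0: {}; under {} N still reaches {A,G,H,P,S,T,V} ∋ G.
{P}: N⊥G given {P} in G with N→· removed — back-door holds.

N→G: minimal back-door set {P}.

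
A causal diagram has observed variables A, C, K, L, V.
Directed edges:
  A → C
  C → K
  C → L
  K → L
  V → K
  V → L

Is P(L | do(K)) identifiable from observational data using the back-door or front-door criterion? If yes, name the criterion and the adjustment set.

P(L|do(K)): backdoor, adjust for {C, V}.

desc(K)\{K}={L}; candidates ⊆ {A,C,V}.
size 0: {}; under {} K still reaches {A,C,L,V} ∋ L.
size 1: {A}, {C}, {V}; under {A} K still reaches {C,L,V} ∋ L.
{C,V}: K⊥L given {C,V} in G with K→· removed — back-door holds.
P(L|do(K)) = Σ_{C,V} P(L|K,C,V)·P(C,V).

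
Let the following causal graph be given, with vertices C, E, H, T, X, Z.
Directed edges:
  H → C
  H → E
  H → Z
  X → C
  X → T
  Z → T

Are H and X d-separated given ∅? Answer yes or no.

Bayes-Ball from H | ∅ reaches {C,E,T,Z}.
X ∉ reach(H|∅) ⇒ H ⊥ X | ∅.

Yes — H ⊥ X | ∅.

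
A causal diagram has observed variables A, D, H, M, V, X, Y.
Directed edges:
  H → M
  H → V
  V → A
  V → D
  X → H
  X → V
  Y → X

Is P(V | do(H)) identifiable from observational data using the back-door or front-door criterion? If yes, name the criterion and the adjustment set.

P(V|do(H)): backdoor, adjust for {X}.

desc(H)\{H}={A,D,M,V}; candidates ⊆ {X,Y}.
size 0: {}; under {} H still reaches {A,D,V,X,Y} ∋ V.
{X}: H⊥V given {X} in G with H→· removed — back-door holds.
P(V|do(H)) = Σ_{X} P(V|H,X)·P(X).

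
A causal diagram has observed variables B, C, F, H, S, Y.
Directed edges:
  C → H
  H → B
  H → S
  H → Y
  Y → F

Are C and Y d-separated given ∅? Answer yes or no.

No — C and Y are d-connected given ∅.

Bayes-Ball from C | ∅ reaches {B,F,H,S,Y}.
Y ∈ reach(C|∅) ⇒ C ⊥̸ Y | ∅.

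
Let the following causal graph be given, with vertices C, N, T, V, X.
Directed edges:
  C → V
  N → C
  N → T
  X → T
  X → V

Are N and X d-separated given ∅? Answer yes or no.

Yes — N ⊥ X | ∅.

Bayes-Ball from N | ∅ reaches {C,T,V}.
X ∉ reach(N|∅) ⇒ N ⊥ X | ∅.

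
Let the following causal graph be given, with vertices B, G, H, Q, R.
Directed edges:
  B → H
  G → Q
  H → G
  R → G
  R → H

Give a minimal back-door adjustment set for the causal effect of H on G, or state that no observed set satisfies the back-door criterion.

desc(H)\{H}={G,Q}; candidates ⊆ {B,R}.
size 0: {}; under {} H still reaches {B,G,Q,R} ∋ G.
{R}: H⊥G given {R} in G with H→· removed — back-door holds.

H→G: minimal back-door set {R}.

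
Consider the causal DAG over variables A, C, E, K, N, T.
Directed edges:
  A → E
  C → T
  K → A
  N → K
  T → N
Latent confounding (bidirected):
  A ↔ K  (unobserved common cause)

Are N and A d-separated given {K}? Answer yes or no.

Bayes-Ball from N | {K} reaches {A,C,E,T}.
A ∈ reach(N|{K}) ⇒ N ⊥̸ A | {K}.

No — N and A are d-connected given {K}.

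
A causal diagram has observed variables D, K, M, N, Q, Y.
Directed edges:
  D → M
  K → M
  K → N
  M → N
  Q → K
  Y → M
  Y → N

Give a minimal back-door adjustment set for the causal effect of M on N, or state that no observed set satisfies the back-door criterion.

desc(M)\{M}={N}; candidates ⊆ {D,K,Q,Y}.
size 0: {}; under {} M still reaches {D,K,N,Q,Y} ∋ N.
size 1: {D}, {K}, {Q} …(+1); under {D} M still reaches {K,N,Q,Y} ∋ N.
{K,Y}: M⊥N given {K,Y} in G with M→· removed — back-door holds.

M→N: minimal back-door set {K, Y}.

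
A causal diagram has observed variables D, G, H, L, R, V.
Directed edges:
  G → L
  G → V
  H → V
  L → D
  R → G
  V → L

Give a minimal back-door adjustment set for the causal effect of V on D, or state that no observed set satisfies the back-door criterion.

V→D: minimal back-door set {G}.

desc(V)\{V}={D,L}; candidates ⊆ {G,H,R}.
size 0: {}; under {} V still reaches {D,G,H,L,R} ∋ D.
{G}: V⊥D given {G} in G with V→· removed — back-door holds.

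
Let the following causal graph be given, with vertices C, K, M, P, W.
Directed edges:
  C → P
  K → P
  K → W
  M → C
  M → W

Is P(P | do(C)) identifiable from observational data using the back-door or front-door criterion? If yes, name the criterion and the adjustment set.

P(P|do(C)): backdoor, adjust for ∅.

desc(C)\{C}={P}; candidates ⊆ {K,M,W}.
∅: C⊥P given ∅ in G with C→· removed — back-door holds.
P(P|do(C)) = P(P|C) — no adjustment needed.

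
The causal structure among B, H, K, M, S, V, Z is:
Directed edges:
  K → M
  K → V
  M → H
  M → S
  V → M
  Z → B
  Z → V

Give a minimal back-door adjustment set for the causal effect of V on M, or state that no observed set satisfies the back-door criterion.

V→M: minimal back-door set {K}.

desc(V)\{V}={H,M,S}; candidates ⊆ {B,K,Z}.
size 0: {}; under {} V still reaches {B,H,K,M,S,Z} ∋ M.
{K}: V⊥M given {K} in G with V→· removed — back-door holds.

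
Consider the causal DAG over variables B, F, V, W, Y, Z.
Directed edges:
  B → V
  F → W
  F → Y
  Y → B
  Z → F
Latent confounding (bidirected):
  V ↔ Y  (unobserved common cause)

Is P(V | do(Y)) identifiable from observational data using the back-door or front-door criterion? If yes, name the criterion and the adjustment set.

P(V|do(Y)): frontdoor, adjust for {B}.

desc(Y)\{Y}={B,V}; candidates ⊆ {F,W,Z}.
Y↔V: latent back-door arc(s) into Y.
size 0: {}; under {} Y still reaches {F,V,W,Z} ∋ V.
size 1: {F}, {W}, {Z}; under {F} Y still reaches {V} ∋ V.
size 2: {F,W}, {F,Z}, {W,Z}; under {F,W} Y still reaches {V} ∋ V.
Y↔V cannot be blocked by any observed set — no back-door set.
{B}: (i) intercepts every directed Y→V path; (ii) no back-door Y→{B}; (iii) {Y} blocks every back-door {B}→V. Front-door holds.
P(V|do(Y)) = Σ_{B} P(B|Y) Σ_{Y'} P(V|B,Y')P(Y').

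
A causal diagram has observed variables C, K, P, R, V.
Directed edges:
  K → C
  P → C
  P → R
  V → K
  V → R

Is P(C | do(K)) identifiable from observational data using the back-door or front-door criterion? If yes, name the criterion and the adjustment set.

P(C|do(K)): backdoor, adjust for ∅.

desc(K)\{K}={C}; candidates ⊆ {P,R,V}.
∅: K⊥C given ∅ in G with K→· removed — back-door holds.
P(C|do(K)) = P(C|K) — no adjustment needed.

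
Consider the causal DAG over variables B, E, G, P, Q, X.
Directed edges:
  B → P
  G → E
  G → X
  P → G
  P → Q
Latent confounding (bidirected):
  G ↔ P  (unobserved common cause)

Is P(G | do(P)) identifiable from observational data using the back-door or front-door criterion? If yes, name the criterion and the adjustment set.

P(G|do(P)): not identifiable (no BD/FD set).

desc(P)\{P}={E,G,Q,X}; candidates ⊆ {B}.
P↔G: latent back-door arc(s) into P.
size 0: {}; under {} P still reaches {B,E,G,X} ∋ G.
size 1: {B}; under {B} P still reaches {E,G,X} ∋ G.
P↔G cannot be blocked by any observed set — no back-door set.
No mediator lies on a directed P→…→G path.
Neither criterion identifies P(G|do(P)) in this graph.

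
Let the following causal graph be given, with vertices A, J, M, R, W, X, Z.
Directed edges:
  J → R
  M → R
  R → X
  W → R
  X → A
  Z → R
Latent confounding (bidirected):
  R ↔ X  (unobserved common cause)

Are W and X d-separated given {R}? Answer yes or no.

No — W and X are d-connected given {R}.

Bayes-Ball from W | {R} reaches {A,J,M,X,Z}.
X ∈ reach(W|{R}) ⇒ W ⊥̸ X | {R}.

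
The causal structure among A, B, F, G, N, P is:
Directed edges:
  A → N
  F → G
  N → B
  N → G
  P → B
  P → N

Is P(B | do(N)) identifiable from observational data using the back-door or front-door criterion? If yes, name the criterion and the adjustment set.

P(B|do(N)): backdoor, adjust for {P}.

desc(N)\{N}={B,G}; candidates ⊆ {A,F,P}.
size 0: {}; under {} N still reaches {A,B,P} ∋ B.
{P}: N⊥B given {P} in G with N→· removed — back-door holds.
P(B|do(N)) = Σ_{P} P(B|N,P)·P(P).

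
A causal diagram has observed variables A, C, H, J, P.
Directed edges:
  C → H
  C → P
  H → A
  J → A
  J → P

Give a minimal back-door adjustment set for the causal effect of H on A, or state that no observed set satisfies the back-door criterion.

desc(H)\{H}={A}; candidates ⊆ {C,J,P}.
∅: H⊥A given ∅ in G with H→· removed — back-door holds.

H→A: minimal back-door set ∅.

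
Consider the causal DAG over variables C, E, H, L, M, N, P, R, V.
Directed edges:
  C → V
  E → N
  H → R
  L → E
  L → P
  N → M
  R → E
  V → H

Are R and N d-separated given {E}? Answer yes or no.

Yes — R ⊥ N | {E}.

Bayes-Ball from R | {E} reaches {C,H,L,P,V}.
N ∉ reach(R|{E}) ⇒ R ⊥ N | {E}.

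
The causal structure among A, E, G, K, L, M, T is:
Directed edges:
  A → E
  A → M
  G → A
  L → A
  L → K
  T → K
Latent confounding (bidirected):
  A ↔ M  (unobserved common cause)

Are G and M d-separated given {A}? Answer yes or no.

Bayes-Ball from G | {A} reaches {K,L,M}.
M ∈ reach(G|{A}) ⇒ G ⊥̸ M | {A}.

No — G and M are d-connected given {A}.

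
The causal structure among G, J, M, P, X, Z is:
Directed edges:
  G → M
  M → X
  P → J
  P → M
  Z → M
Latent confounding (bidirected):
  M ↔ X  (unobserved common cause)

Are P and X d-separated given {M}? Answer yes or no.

Bayes-Ball from P | {M} reaches {G,J,X,Z}.
X ∈ reach(P|{M}) ⇒ P ⊥̸ X | {M}.

No — P and X are d-connected given {M}.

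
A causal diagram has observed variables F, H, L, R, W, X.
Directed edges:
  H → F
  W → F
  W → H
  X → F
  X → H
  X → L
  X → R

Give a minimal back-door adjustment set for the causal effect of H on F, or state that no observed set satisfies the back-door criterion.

desc(H)\{H}={F}; candidates ⊆ {L,R,W,X}.
size 0: {}; under {} H still reaches {F,L,R,W,X} ∋ F.
size 1: {L}, {R}, {W} …(+1); under {L} H still reaches {F,R,W,X} ∋ F.
{W,X}: H⊥F given {W,X} in G with H→· removed — back-door holds.

H→F: minimal back-door set {W, X}.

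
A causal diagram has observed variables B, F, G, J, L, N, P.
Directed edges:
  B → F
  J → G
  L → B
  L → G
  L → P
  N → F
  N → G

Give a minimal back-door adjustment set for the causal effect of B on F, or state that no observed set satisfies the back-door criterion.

B→F: minimal back-door set ∅.

desc(B)\{B}={F}; candidates ⊆ {G,J,L,N,P}.
∅: B⊥F given ∅ in G with B→· removed — back-door holds.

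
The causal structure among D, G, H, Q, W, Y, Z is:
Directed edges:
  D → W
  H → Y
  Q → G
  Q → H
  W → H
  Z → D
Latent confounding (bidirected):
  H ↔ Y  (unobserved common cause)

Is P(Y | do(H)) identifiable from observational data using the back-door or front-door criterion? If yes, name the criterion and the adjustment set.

desc(H)\{H}={Y}; candidates ⊆ {D,G,Q,W,Z}.
H↔Y: latent back-door arc(s) into H.
size 0: {}; under {} H still reaches {D,G,Q,W,Y,Z} ∋ Y.
size 1: {D}, {G}, {Q} …(+2); under {D} H still reaches {G,Q,W,Y} ∋ Y.
size 2: {D,G}, {D,Q}, {D,W} …(+7); under {D,G} H still reaches {Q,W,Y} ∋ Y.
H↔Y cannot be blocked by any observed set — no back-door set.
No mediator lies on a directed H→…→Y path.
Neither criterion identifies P(Y|do(H)) in this graph.

P(Y|do(H)): not identifiable (no BD/FD set).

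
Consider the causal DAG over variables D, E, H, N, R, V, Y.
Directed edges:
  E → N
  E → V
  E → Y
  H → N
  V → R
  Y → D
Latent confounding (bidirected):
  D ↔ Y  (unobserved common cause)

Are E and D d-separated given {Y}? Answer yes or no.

Bayes-Ball from E | {Y} reaches {D,N,R,V}.
D ∈ reach(E|{Y}) ⇒ E ⊥̸ D | {Y}.

No — E and D are d-connected given {Y}.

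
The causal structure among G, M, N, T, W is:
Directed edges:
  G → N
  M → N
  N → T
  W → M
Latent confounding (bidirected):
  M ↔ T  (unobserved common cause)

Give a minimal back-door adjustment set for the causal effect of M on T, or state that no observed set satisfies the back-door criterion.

M→T: no observed back-door set.

desc(M)\{M}={N,T}; candidates ⊆ {G,W}.
M↔T: latent back-door arc(s) into M.
size 0: {}; under {} M still reaches {T,W} ∋ T.
size 1: {G}, {W}; under {G} M still reaches {T,W} ∋ T.
size 2: {G,W}; under {G,W} M still reaches {T} ∋ T.
M↔T cannot be blocked by any observed set — no back-door set.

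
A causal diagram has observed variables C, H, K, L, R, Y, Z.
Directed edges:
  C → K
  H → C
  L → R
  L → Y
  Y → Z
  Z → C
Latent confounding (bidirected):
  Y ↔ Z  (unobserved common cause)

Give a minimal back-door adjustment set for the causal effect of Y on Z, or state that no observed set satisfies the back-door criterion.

Y→Z: no observed back-door set.

desc(Y)\{Y}={C,K,Z}; candidates ⊆ {H,L,R}.
Y↔Z: latent back-door arc(s) into Y.
size 0: {}; under {} Y still reaches {C,K,L,R,Z} ∋ Z.
size 1: {H}, {L}, {R}; under {H} Y still reaches {C,K,L,R,Z} ∋ Z.
size 2: {H,L}, {H,R}, {L,R}; under {H,L} Y still reaches {C,K,Z} ∋ Z.
Y↔Z cannot be blocked by any observed set — no back-door set.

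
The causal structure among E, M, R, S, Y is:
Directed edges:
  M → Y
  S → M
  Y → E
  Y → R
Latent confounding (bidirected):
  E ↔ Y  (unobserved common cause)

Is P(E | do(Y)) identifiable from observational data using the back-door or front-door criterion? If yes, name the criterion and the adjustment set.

P(E|do(Y)): not identifiable (no BD/FD set).

desc(Y)\{Y}={E,R}; candidates ⊆ {M,S}.
Y↔E: latent back-door arc(s) into Y.
size 0: {}; under {} Y still reaches {E,M,S} ∋ E.
size 1: {M}, {S}; under {M} Y still reaches {E} ∋ E.
size 2: {M,S}; under {M,S} Y still reaches {E} ∋ E.
Y↔E cannot be blocked by any observed set — no back-door set.
No mediator lies on a directed Y→…→E path.
Neither criterion identifies P(E|do(Y)) in this graph.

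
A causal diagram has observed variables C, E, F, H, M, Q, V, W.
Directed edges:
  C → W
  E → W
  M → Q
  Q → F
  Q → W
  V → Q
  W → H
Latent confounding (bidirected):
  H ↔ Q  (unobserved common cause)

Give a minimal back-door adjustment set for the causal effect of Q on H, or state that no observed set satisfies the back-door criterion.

Q→H: no observed back-door set.

desc(Q)\{Q}={F,H,W}; candidates ⊆ {C,E,M,V}.
Q↔H: latent back-door arc(s) into Q.
size 0: {}; under {} Q still reaches {H,M,V} ∋ H.
size 1: {C}, {E}, {M} …(+1); under {C} Q still reaches {H,M,V} ∋ H.
size 2: {C,E}, {C,M}, {C,V} …(+3); under {C,E} Q still reaches {H,M,V} ∋ H.
Q↔H cannot be blocked by any observed set — no back-door set.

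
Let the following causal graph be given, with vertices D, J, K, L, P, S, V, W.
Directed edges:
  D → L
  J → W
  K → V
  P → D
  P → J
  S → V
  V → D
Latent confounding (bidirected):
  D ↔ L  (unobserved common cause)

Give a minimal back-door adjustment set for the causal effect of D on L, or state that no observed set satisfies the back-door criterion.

desc(D)\{D}={L}; candidates ⊆ {J,K,P,S,V,W}.
D↔L: latent back-door arc(s) into D.
size 0: {}; under {} D still reaches {J,K,L,P,S,V,W} ∋ L.
size 1: {J}, {K}, {P} …(+3); under {J} D still reaches {K,L,P,S,V} ∋ L.
size 2: {J,K}, {J,P}, {J,S} …(+12); under {J,K} D still reaches {L,P,S,V} ∋ L.
D↔L cannot be blocked by any observed set — no back-door set.

D→L: no observed back-door set.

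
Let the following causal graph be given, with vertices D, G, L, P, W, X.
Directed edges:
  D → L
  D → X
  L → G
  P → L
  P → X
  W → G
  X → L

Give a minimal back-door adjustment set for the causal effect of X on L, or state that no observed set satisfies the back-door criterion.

X→L: minimal back-door set {D, P}.

desc(X)\{X}={G,L}; candidates ⊆ {D,P,W}.
size 0: {}; under {} X still reaches {D,G,L,P} ∋ L.
size 1: {D}, {P}, {W}; under {D} X still reaches {G,L,P} ∋ L.
{D,P}: X⊥L given {D,P} in G with X→· removed — back-door holds.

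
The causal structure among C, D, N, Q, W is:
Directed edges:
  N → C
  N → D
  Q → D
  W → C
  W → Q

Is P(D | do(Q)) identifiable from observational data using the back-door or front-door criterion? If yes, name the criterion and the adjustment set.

desc(Q)\{Q}={D}; candidates ⊆ {C,N,W}.
∅: Q⊥D given ∅ in G with Q→· removed — back-door holds.
P(D|do(Q)) = P(D|Q) — no adjustment needed.

P(D|do(Q)): backdoor, adjust for ∅.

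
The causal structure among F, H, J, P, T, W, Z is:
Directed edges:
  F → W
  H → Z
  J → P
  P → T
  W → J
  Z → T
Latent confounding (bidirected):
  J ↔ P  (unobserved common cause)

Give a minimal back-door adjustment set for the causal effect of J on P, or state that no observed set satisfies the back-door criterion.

J→P: no observed back-door set.

desc(J)\{J}={P,T}; candidates ⊆ {F,H,W,Z}.
J↔P: latent back-door arc(s) into J.
size 0: {}; under {} J still reaches {F,P,T,W} ∋ P.
size 1: {F}, {H}, {W} …(+1); under {F} J still reaches {P,T,W} ∋ P.
size 2: {F,H}, {F,W}, {F,Z} …(+3); under {F,H} J still reaches {P,T,W} ∋ P.
J↔P cannot be blocked by any observed set — no back-door set.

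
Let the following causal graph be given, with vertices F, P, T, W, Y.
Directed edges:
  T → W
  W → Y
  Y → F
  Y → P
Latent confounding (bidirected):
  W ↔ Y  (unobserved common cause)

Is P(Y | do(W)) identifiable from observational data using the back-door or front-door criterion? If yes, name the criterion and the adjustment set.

desc(W)\{W}={F,P,Y}; candidates ⊆ {T}.
W↔Y: latent back-door arc(s) into W.
size 0: {}; under {} W still reaches {F,P,T,Y} ∋ Y.
size 1: {T}; under {T} W still reaches {F,P,Y} ∋ Y.
W↔Y cannot be blocked by any observed set — no back-door set.
No mediator lies on a directed W→…→Y path.
Neither criterion identifies P(Y|do(W)) in this graph.

P(Y|do(W)): not identifiable (no BD/FD set).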